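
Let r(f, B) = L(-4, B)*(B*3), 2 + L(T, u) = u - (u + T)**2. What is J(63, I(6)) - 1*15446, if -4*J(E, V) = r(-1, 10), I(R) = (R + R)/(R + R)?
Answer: -15236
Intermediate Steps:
L(T, u) = -2 + u - (T + u)**2 (L(T, u) = -2 + (u - (u + T)**2) = -2 + (u - (T + u)**2) = -2 + u - (T + u)**2)
I(R) = 1 (I(R) = (2*R)/((2*R)) = (2*R)*(1/(2*R)) = 1)
r(f, B) = 3*B*(-2 + B - (-4 + B)**2) (r(f, B) = (-2 + B - (-4 + B)**2)*(B*3) = (-2 + B - (-4 + B)**2)*(3*B) = 3*B*(-2 + B - (-4 + B)**2))
J(E, V) = 210 (J(E, V) = -3*10*(-18 - 1*10**2 + 9*10)/4 = -3*10*(-18 - 1*100 + 90)/4 = -3*10*(-18 - 100 + 90)/4 = -3*10*(-28)/4 = -1/4*(-840) = 210)
J(63, I(6)) - 1*15446 = 210 - 1*15446 = 210 - 15446 = -15236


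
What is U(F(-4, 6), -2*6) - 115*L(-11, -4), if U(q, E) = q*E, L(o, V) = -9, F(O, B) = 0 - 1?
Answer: 1047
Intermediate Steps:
F(O, B) = -1
U(q, E) = E*q
U(F(-4, 6), -2*6) - 115*L(-11, -4) = -2*6*(-1) - 115*(-9) = -12*(-1) + 1035 = 12 + 1035 = 1047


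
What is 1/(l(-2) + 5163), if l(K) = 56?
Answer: 1/5219 ≈ 0.00019161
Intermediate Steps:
1/(l(-2) + 5163) = 1/(56 + 5163) = 1/5219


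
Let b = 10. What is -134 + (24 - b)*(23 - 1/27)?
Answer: 5062/27 ≈ 187.48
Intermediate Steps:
-134 + (24 - b)*(23 - 1/27) = -134 + (24 - 1*10)*(23 - 1/27) = -134 + (24 - 10)*(23 - 1*1/27) = -134 + 14*(23 - 1/27) = -134 + 14*(620/27) = -134 + 8680/27 = 5062/27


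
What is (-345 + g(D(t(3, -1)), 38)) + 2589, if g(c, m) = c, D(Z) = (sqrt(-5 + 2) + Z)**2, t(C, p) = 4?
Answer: 2257 + 8*I*sqrt(3) ≈ 2257.0 + 13.856*I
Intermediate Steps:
D(Z) = (Z + I*sqrt(3))**2 (D(Z) = (sqrt(-3) + Z)**2 = (I*sqrt(3) + Z)**2 = (Z + I*sqrt(3))**2)
(-345 + g(D(t(3, -1)), 38)) + 2589 = (-345 + (4 + I*sqrt(3))**2) + 2589 = 2244 + (4 + I*sqrt(3))**2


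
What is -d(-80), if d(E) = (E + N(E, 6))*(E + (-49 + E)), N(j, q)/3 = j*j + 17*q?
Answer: 4060034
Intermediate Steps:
N(j, q) = 3*j² + 51*q (N(j, q) = 3*(j*j + 17*q) = 3*(j² + 17*q) = 3*j² + 51*q)
d(E) = (-49 + 2*E)*(306 + E + 3*E²) (d(E) = (E + (3*E² + 51*6))*(E + (-49 + E)) = (E + (3*E² + 306))*(-49 + 2*E) = (E + (306 + 3*E²))*(-49 + 2*E) = (306 + E + 3*E²)*(-49 + 2*E) = (-49 + 2*E)*(306 + E + 3*E²))
-d(-80) = -(-14994 - 145*(-80)² + 6*(-80)³ + 563*(-80)) = -(-14994 - 145*6400 + 6*(-512000) - 45040) = -(-14994 - 928000 - 3072000 - 45040) = -1*(-4060034) = 4060034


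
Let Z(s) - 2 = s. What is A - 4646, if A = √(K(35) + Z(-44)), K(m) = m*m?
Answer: -4646 + 13*√7 ≈ -4611.6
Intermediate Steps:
Z(s) = 2 + s
K(m) = m²
A = 13*√7 (A = √(35² + (2 - 44)) = √(1225 - 42) = √1183 = 13*√7 ≈ 34.395)
A - 4646 = 13*√7 - 4646 = -4646 + 13*√7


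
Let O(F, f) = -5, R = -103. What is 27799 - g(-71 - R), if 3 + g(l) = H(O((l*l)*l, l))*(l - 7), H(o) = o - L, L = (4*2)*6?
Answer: 29127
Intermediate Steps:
L = 48 (L = 8*6 = 48)
H(o) = -48 + o (H(o) = o - 1*48 = o - 48 = -48 + o)
g(l) = 368 - 53*l (g(l) = -3 + (-48 - 5)*(l - 7) = -3 - 53*(-7 + l) = -3 + (371 - 53*l) = 368 - 53*l)
27799 - g(-71 - R) = 27799 - (368 - 53*(-71 - 1*(-103))) = 27799 - (368 - 53*(-71 + 103)) = 27799 - (368 - 53*32) = 27799 - (368 - 1696) = 27799 - 1*(-1328) = 27799 + 1328 = 29127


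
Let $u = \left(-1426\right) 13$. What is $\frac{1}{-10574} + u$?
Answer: $- \frac{196020813}{10574} \approx -18538.0$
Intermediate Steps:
$u = -18538$
$\frac{1}{-10574} + u = \frac{1}{-10574} - 18538 = - \frac{1}{10574} - 18538 = - \frac{196020813}{10574}$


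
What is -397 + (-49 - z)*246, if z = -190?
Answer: 34289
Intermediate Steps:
-397 + (-49 - z)*246 = -397 + (-49 - 1*(-190))*246 = -397 + (-49 + 190)*246 = -397 + 141*246 = -397 + 34686 = 34289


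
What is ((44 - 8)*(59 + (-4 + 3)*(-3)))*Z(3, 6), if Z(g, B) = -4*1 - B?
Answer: -22320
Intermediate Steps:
Z(g, B) = -4 - B
((44 - 8)*(59 + (-4 + 3)*(-3)))*Z(3, 6) = ((44 - 8)*(59 + (-4 + 3)*(-3)))*(-4 - 1*6) = (36*(59 - 1*(-3)))*(-4 - 6) = (36*(59 + 3))*(-10) = (36*62)*(-10) = 2232*(-10) = -22320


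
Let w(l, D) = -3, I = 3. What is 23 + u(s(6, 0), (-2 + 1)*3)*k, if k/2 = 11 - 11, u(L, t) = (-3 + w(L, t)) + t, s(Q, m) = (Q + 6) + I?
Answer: 23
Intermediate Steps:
s(Q, m) = 9 + Q (s(Q, m) = (Q + 6) + 3 = (6 + Q) + 3 = 9 + Q)
u(L, t) = -6 + t (u(L, t) = (-3 - 3) + t = -6 + t)
k = 0 (k = 2*(11 - 11) = 2*0 = 0)
23 + u(s(6, 0), (-2 + 1)*3)*k = 23 + (-6 + (-2 + 1)*3)*0 = 23 + (-6 - 1*3)*0 = 23 + (-6 - 3)*0 = 23 - 9*0 = 23 + 0 = 23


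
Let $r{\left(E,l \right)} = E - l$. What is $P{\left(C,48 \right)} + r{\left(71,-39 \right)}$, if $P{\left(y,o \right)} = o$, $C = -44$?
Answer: $158$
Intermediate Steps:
$P{\left(C,48 \right)} + r{\left(71,-39 \right)} = 48 + \left(71 - -39\right) = 48 + \left(71 + 39\right) = 48 + 110 = 158$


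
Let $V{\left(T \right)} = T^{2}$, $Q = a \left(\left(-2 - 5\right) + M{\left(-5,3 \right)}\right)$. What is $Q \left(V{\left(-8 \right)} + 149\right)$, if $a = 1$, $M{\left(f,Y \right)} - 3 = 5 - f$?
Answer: $1278$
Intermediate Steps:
$M{\left(f,Y \right)} = 8 - f$ ($M{\left(f,Y \right)} = 3 - \left(-5 + f\right) = 8 - f$)
$Q = 6$ ($Q = 1 \left(\left(-2 - 5\right) + \left(8 - -5\right)\right) = 1 \left(-7 + \left(8 + 5\right)\right) = 1 \left(-7 + 13\right) = 1 \cdot 6 = 6$)
$Q \left(V{\left(-8 \right)} + 149\right) = 6 \left(\left(-8\right)^{2} + 149\right) = 6 \left(64 + 149\right) = 6 \cdot 213 = 1278$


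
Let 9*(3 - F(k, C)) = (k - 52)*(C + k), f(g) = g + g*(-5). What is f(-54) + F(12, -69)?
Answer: -103/3 ≈ -34.333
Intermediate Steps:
f(g) = -4*g (f(g) = g - 5*g = -4*g)
F(k, C) = 3 - (-52 + k)*(C + k)/9 (F(k, C) = 3 - (k - 52)*(C + k)/9 = 3 - (-52 + k)*(C + k)/9)
f(-54) + F(12, -69) = -4*(-54) + (3 - ⅑*12² + (52/9)*(-69) + (52/9)*12 - ⅑*(-69)*12) = 216 + (3 - ⅑*144 - 1196/3 + 208/3 + 92) = 216 + (3 - 16 - 1196/3 + 208/3 + 92) = 216 - 751/3 = -103/3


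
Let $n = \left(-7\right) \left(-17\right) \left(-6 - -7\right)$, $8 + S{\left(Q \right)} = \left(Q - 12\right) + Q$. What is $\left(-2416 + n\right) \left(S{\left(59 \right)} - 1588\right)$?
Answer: $3422530$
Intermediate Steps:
$S{\left(Q \right)} = -20 + 2 Q$ ($S{\left(Q \right)} = -8 + \left(\left(Q - 12\right) + Q\right) = -8 + \left(\left(-12 + Q\right) + Q\right) = -8 + \left(-12 + 2 Q\right) = -20 + 2 Q$)
$n = 119$ ($n = 119 \left(-6 + 7\right) = 119 \cdot 1 = 119$)
$\left(-2416 + n\right) \left(S{\left(59 \right)} - 1588\right) = \left(-2416 + 119\right) \left(\left(-20 + 2 \cdot 59\right) - 1588\right) = - 2297 \left(\left(-20 + 118\right) - 1588\right) = - 2297 \left(98 - 1588\right) = \left(-2297\right) \left(-1490\right) = 3422530$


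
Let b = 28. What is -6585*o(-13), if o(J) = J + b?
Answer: -98775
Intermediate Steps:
o(J) = 28 + J (o(J) = J + 28 = 28 + J)
-6585*o(-13) = -6585*(28 - 13) = -6585*15 = -98775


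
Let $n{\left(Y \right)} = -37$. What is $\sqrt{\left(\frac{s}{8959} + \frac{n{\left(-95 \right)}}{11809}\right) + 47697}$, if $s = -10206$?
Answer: $\frac{\sqrt{37699193408296970}}{889049} \approx 218.39$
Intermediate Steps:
$\sqrt{\left(\frac{s}{8959} + \frac{n{\left(-95 \right)}}{11809}\right) + 47697} = \sqrt{\left(- \frac{10206}{8959} - \frac{37}{11809}\right) + 47697} = \sqrt{- \frac{120854137}{105796831} + 47697} = \sqrt{\frac{5046070594070}{105796831}} = \frac{\sqrt{37699193408296970}}{889049}$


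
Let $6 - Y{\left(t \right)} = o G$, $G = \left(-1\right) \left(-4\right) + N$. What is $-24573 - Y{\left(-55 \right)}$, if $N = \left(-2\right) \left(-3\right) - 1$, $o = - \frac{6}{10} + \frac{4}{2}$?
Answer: $- \frac{122832}{5} \approx -24566.0$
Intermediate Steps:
$o = \frac{7}{5}$ ($o = \left(-6\right) \frac{1}{10} + 4 \cdot \frac{1}{2} = - \frac{3}{5} + 2 = \frac{7}{5} \approx 1.4$)
$N = 5$ ($N = 6 - 1 = 5$)
$G = 9$ ($G = \left(-1\right) \left(-4\right) + 5 = 4 + 5 = 9$)
$Y{\left(t \right)} = - \frac{33}{5}$ ($Y{\left(t \right)} = 6 - \frac{7}{5} \cdot 9 = 6 - \frac{63}{5} = - \frac{33}{5}$)
$-24573 - Y{\left(-55 \right)} = -24573 - - \frac{33}{5} = -24573 + \frac{33}{5} = - \frac{122832}{5}$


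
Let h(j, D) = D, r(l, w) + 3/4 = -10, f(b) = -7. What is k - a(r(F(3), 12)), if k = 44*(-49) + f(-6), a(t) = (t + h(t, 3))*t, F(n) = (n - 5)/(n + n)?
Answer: -35941/16 ≈ -2246.3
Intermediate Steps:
F(n) = (-5 + n)/(2*n) (F(n) = (-5 + n)/((2*n)) = (-5 + n)*(1/(2*n)) = (-5 + n)/(2*n))
r(l, w) = -43/4 (r(l, w) = -¾ - 10 = -43/4)
a(t) = t*(3 + t) (a(t) = (t + 3)*t = (3 + t)*t = t*(3 + t))
k = -2163 (k = 44*(-49) - 7 = -2156 - 7 = -2163)
k - a(r(F(3), 12)) = -2163 - (-43)*(3 - 43/4)/4 = -2163 - (-43)*(-31)/(4*4) = -2163 - 1*1333/16 = -2163 - 1333/16 = -35941/16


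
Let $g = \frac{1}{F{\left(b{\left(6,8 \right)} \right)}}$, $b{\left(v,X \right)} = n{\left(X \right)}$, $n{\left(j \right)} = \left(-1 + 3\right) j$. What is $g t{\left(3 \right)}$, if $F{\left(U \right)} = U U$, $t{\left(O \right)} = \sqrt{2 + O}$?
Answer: $\frac{\sqrt{5}}{256} \approx 0.0087346$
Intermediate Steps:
$n{\left(j \right)} = 2 j$
$b{\left(v,X \right)} = 2 X$
$F{\left(U \right)} = U^{2}$
$g = \frac{1}{256}$ ($g = \frac{1}{\left(2 \cdot 8\right)^{2}} = \frac{1}{16^{2}} = \frac{1}{256} \approx 0.0039063$)
$g t{\left(3 \right)} = \frac{\sqrt{2 + 3}}{256} = \frac{\sqrt{5}}{256}$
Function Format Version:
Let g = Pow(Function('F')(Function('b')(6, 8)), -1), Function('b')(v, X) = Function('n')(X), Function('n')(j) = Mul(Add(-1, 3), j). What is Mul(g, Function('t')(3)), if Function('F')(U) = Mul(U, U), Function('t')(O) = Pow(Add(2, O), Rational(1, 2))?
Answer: Mul(Rational(1, 256), Pow(5, Rational(1, 2))) ≈ 0.0087346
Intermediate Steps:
Function('n')(j) = Mul(2, j)
Function('b')(v, X) = Mul(2, X)
Function('F')(U) = Pow(U, 2)
g = Rational(1, 256) (g = Pow(Pow(Mul(2, 8), 2), -1) = Pow(Pow(16, 2), -1) = Pow(256, -1) = Rational(1, 256) ≈ 0.0039063)
Mul(g, Function('t')(3)) = Mul(Rational(1, 256), Pow(Add(2, 3), Rational(1, 2))) = Mul(Rational(1, 256), Pow(5, Rational(1, 2)))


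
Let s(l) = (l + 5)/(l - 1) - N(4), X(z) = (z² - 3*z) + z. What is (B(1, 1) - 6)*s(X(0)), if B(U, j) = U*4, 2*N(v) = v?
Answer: 14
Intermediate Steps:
N(v) = v/2
B(U, j) = 4*U
X(z) = z² - 2*z
s(l) = -2 + (5 + l)/(-1 + l) (s(l) = (l + 5)/(l - 1) - 4/2 = (5 + l)/(-1 + l) - 1*2 = (5 + l)/(-1 + l) - 2 = -2 + (5 + l)/(-1 + l))
(B(1, 1) - 6)*s(X(0)) = (4*1 - 6)*((7 - 0*(-2 + 0))/(-1 + 0*(-2 + 0))) = (4 - 6)*((7 - 0*(-2))/(-1 + 0*(-2))) = -2*(7 - 1*0)/(-1 + 0) = -2*(7 + 0)/(-1) = -(-2)*7 = -2*(-7) = 14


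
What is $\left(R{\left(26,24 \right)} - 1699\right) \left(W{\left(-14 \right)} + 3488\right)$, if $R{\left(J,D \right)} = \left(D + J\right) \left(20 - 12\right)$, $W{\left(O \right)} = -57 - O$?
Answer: $-4475055$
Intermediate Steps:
$R{\left(J,D \right)} = 8 D + 8 J$ ($R{\left(J,D \right)} = \left(D + J\right) 8 = 8 D + 8 J$)
$\left(R{\left(26,24 \right)} - 1699\right) \left(W{\left(-14 \right)} + 3488\right) = \left(\left(8 \cdot 24 + 8 \cdot 26\right) - 1699\right) \left(\left(-57 - -14\right) + 3488\right) = \left(\left(192 + 208\right) - 1699\right) \left(\left(-57 + 14\right) + 3488\right) = \left(400 - 1699\right) \left(-43 + 3488\right) = \left(-1299\right) 3445 = -4475055$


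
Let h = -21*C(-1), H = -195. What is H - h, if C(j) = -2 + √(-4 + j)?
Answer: -237 + 21*I*√5 ≈ -237.0 + 46.957*I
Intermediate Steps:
h = 42 - 21*I*√5 (h = -21*(-2 + √(-4 - 1)) = -21*(-2 + √(-5)) = -21*(-2 + I*√5) = 42 - 21*I*√5 ≈ 42.0 - 46.957*I)
H - h = -195 - (42 - 21*I*√5) = -195 + (-42 + 21*I*√5) = -237 + 21*I*√5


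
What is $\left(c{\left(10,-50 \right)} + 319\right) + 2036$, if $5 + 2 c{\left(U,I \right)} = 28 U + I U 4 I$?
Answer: $\frac{104985}{2} \approx 52493.0$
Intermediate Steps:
$c{\left(U,I \right)} = - \frac{5}{2} + 14 U + 2 U I^{2}$ ($c{\left(U,I \right)} = - \frac{5}{2} + \frac{28 U + I U 4 I}{2} = - \frac{5}{2} + \frac{28 U + 4 I U I}{2} = - \frac{5}{2} + \frac{28 U + 4 U I^{2}}{2} = - \frac{5}{2} + \left(14 U + 2 U I^{2}\right) = - \frac{5}{2} + 14 U + 2 U I^{2}$)
$\left(c{\left(10,-50 \right)} + 319\right) + 2036 = \left(\left(- \frac{5}{2} + 14 \cdot 10 + 2 \cdot 10 \left(-50\right)^{2}\right) + 319\right) + 2036 = \left(\left(- \frac{5}{2} + 140 + 2 \cdot 10 \cdot 2500\right) + 319\right) + 2036 = \left(\left(- \frac{5}{2} + 140 + 50000\right) + 319\right) + 2036 = \left(\frac{100275}{2} + 319\right) + 2036 = \frac{100913}{2} + 2036 = \frac{104985}{2}$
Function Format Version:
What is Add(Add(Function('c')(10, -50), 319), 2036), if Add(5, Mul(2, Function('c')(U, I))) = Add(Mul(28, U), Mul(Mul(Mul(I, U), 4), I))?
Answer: Rational(104985, 2) ≈ 52493.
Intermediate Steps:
Function('c')(U, I) = Add(Rational(-5, 2), Mul(14, U), Mul(2, U, Pow(I, 2))) (Function('c')(U, I) = Add(Rational(-5, 2), Mul(Rational(1, 2), Add(Mul(28, U), Mul(Mul(Mul(I, U), 4), I)))) = Add(Rational(-5, 2), Mul(Rational(1, 2), Add(Mul(28, U), Mul(Mul(4, I, U), I)))) = Add(Rational(-5, 2), Mul(Rational(1, 2), Add(Mul(28, U), Mul(4, U, Pow(I, 2))))) = Add(Rational(-5, 2), Add(Mul(14, U), Mul(2, U, Pow(I, 2)))) = Add(Rational(-5, 2), Mul(14, U), Mul(2, U, Pow(I, 2))))
Add(Add(Function('c')(10, -50), 319), 2036) = Add(Add(Add(Rational(-5, 2), Mul(14, 10), Mul(2, 10, Pow(-50, 2))), 319), 2036) = Add(Add(Add(Rational(-5, 2), 140, Mul(2, 10, 2500)), 319), 2036) = Add(Add(Add(Rational(-5, 2), 140, 50000), 319), 2036) = Add(Add(Rational(100275, 2), 319), 2036) = Add(Rational(100913, 2), 2036) = Rational(104985, 2)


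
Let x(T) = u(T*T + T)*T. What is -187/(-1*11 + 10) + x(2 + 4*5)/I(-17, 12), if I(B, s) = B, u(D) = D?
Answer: -7953/17 ≈ -467.82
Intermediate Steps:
x(T) = T*(T + T²) (x(T) = (T*T + T)*T = (T² + T)*T = (T + T²)*T = T*(T + T²))
-187/(-1*11 + 10) + x(2 + 4*5)/I(-17, 12) = -187/(-1*11 + 10) + ((2 + 4*5)²*(1 + (2 + 4*5)))/(-17) = -187/(-11 + 10) + ((2 + 20)²*(1 + (2 + 20)))*(-1/17) = -187/(-1) + (22²*(1 + 22))*(-1/17) = -187*(-1) + (484*23)*(-1/17) = 187 + 11132*(-1/17) = 187 - 11132/17 = -7953/17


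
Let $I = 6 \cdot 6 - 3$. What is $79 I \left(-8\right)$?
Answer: $-20856$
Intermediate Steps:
$I = 33$ ($I = 36 - 3 = 33$)
$79 I \left(-8\right) = 79 \cdot 33 \left(-8\right) = 2607 \left(-8\right) = -20856$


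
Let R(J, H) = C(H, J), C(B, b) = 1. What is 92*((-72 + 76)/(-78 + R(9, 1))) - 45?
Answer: -3833/77 ≈ -49.779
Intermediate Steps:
R(J, H) = 1
92*((-72 + 76)/(-78 + R(9, 1))) - 45 = 92*((-72 + 76)/(-78 + 1)) - 45 = 92*(4/(-77)) - 45 = 92*(4*(-1/77)) - 45 = 92*(-4/77) - 45 = -368/77 - 45 = -3833/77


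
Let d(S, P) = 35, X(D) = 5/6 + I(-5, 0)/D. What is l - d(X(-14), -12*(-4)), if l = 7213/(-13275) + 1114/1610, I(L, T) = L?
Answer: -74487083/2137275 ≈ -34.851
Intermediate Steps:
X(D) = ⅚ - 5/D (X(D) = 5/6 - 5/D = 5*(⅙) - 5/D = ⅚ - 5/D)
l = 317542/2137275 (l = 7213*(-1/13275) + 1114*(1/1610) = -7213/13275 + 557/805 = 317542/2137275 ≈ 0.14857)
l - d(X(-14), -12*(-4)) = 317542/2137275 - 1*35 = 317542/2137275 - 35 = -74487083/2137275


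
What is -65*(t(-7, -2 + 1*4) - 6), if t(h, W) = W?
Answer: 260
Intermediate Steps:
-65*(t(-7, -2 + 1*4) - 6) = -65*((-2 + 1*4) - 6) = -65*((-2 + 4) - 6) = -65*(2 - 6) = -65*(-4) = 260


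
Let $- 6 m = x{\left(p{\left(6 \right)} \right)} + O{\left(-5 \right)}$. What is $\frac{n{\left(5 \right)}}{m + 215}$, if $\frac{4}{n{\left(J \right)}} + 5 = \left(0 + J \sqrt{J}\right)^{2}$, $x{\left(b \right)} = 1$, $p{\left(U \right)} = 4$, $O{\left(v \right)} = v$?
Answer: $\frac{1}{6470} \approx 0.00015456$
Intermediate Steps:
$m = \frac{2}{3}$ ($m = - \frac{1 - 5}{6} = \left(- \frac{1}{6}\right) \left(-4\right) = \frac{2}{3} \approx 0.66667$)
$n{\left(J \right)} = \frac{4}{-5 + J^{3}}$ ($n{\left(J \right)} = \frac{4}{-5 + \left(0 + J \sqrt{J}\right)^{2}} = \frac{4}{-5 + \left(0 + J^{\frac{3}{2}}\right)^{2}} = \frac{4}{-5 + \left(J^{\frac{3}{2}}\right)^{2}} = \frac{4}{-5 + J^{3}}$)
$\frac{n{\left(5 \right)}}{m + 215} = \frac{4 \frac{1}{-5 + 5^{3}}}{\frac{2}{3} + 215} = \frac{4 \frac{1}{-5 + 125}}{\frac{647}{3}} = \frac{4}{120} \cdot \frac{3}{647} = 4 \cdot \frac{1}{120} \cdot \frac{3}{647} = \frac{1}{30} \cdot \frac{3}{647} = \frac{1}{6470}$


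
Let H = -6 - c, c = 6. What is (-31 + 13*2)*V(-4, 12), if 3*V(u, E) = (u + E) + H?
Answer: 20/3 ≈ 6.6667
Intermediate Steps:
H = -12 (H = -6 - 1*6 = -6 - 6 = -12)
V(u, E) = -4 + E/3 + u/3 (V(u, E) = ((u + E) - 12)/3 = ((E + u) - 12)/3 = (-12 + E + u)/3 = -4 + E/3 + u/3)
(-31 + 13*2)*V(-4, 12) = (-31 + 13*2)*(-4 + (⅓)*12 + (⅓)*(-4)) = (-31 + 26)*(-4 + 4 - 4/3) = -5*(-4/3) = 20/3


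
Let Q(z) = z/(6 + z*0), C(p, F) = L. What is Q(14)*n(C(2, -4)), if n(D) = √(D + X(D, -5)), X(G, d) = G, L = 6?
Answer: 14*√3/3 ≈ 8.0829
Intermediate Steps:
C(p, F) = 6
n(D) = √2*√D (n(D) = √(D + D) = √(2*D) = √2*√D)
Q(z) = z/6 (Q(z) = z/(6 + 0) = z/6)
Q(14)*n(C(2, -4)) = ((⅙)*14)*(√2*√6) = 7*(2*√3)/3 = 14*√3/3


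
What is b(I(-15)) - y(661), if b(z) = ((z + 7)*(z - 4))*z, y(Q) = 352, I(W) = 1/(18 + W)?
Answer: -9746/27 ≈ -360.96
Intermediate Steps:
b(z) = z*(-4 + z)*(7 + z) (b(z) = ((7 + z)*(-4 + z))*z = ((-4 + z)*(7 + z))*z = z*(-4 + z)*(7 + z))
b(I(-15)) - y(661) = (-28 + (1/(18 - 15))² + 3/(18 - 15))/(18 - 15) - 1*352 = (-28 + (1/3)² + 3/3)/3 - 352 = (-28 + (⅓)² + 3*(⅓))/3 - 352 = (-28 + ⅑ + 1)/3 - 352 = (⅓)*(-242/9) - 352 = -242/27 - 352 = -9746/27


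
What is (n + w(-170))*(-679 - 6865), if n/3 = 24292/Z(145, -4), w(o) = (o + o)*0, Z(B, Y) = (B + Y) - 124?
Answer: -549776544/17 ≈ -3.2340e+7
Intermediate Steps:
Z(B, Y) = -124 + B + Y
w(o) = 0 (w(o) = (2*o)*0 = 0)
n = 72876/17 (n = 3*(24292/(-124 + 145 - 4)) = 3*(24292/17) = 72876/17 ≈ 4286.8)
(n + w(-170))*(-679 - 6865) = (72876/17 + 0)*(-679 - 6865) = (72876/17)*(-7544) = -549776544/17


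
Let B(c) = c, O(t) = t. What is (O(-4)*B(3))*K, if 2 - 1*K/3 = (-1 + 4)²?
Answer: 252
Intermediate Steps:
K = -21 (K = 6 - 3*(-1 + 4)² = 6 - 3*3² = 6 - 3*9 = 6 - 27 = -21)
(O(-4)*B(3))*K = -4*3*(-21) = -12*(-21) = 252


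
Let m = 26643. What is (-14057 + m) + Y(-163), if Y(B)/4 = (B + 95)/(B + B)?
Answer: 2051654/163 ≈ 12587.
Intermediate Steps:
Y(B) = 2*(95 + B)/B (Y(B) = 4*((B + 95)/(B + B)) = 4*((95 + B)/((2*B))) = 4*((95 + B)*(1/(2*B))) = 4*((95 + B)/(2*B)) = 2*(95 + B)/B)
(-14057 + m) + Y(-163) = (-14057 + 26643) + (2 + 190/(-163)) = 12586 + (2 + 190*(-1/163)) = 12586 + (2 - 190/163) = 12586 + 136/163 = 2051654/163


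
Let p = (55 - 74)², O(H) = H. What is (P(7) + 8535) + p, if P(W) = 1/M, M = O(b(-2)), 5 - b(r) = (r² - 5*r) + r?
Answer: 62271/7 ≈ 8895.9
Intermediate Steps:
b(r) = 5 - r² + 4*r (b(r) = 5 - ((r² - 5*r) + r) = 5 - (r² - 4*r) = 5 + (-r² + 4*r) = 5 - r² + 4*r)
M = -7 (M = 5 - 1*(-2)² + 4*(-2) = 5 - 1*4 - 8 = 5 - 4 - 8 = -7)
p = 361 (p = (-19)² = 361)
P(W) = -⅐ (P(W) = 1/(-7) = -⅐)
(P(7) + 8535) + p = (-⅐ + 8535) + 361 = 59744/7 + 361 = 62271/7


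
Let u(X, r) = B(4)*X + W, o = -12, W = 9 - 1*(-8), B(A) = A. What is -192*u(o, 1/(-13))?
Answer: 5952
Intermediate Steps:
W = 17 (W = 9 + 8 = 17)
u(X, r) = 17 + 4*X (u(X, r) = 4*X + 17 = 17 + 4*X)
-192*u(o, 1/(-13)) = -192*(17 + 4*(-12)) = -192*(17 - 48) = -192*(-31) = 5952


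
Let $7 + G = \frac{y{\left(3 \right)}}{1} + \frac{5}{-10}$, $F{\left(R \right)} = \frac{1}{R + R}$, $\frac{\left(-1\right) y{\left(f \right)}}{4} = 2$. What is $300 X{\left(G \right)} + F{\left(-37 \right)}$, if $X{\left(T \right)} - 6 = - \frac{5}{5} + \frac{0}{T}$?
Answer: $\frac{110999}{74} \approx 1500.0$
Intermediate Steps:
$y{\left(f \right)} = -8$ ($y{\left(f \right)} = \left(-4\right) 2 = -8$)
$F{\left(R \right)} = \frac{1}{2 R}$
$G = - \frac{31}{2}$ ($G = -7 + \left(- \frac{8}{1} + \frac{5}{-10}\right) = -7 + \left(\left(-8\right) 1 + 5 \left(- \frac{1}{10}\right)\right) = -7 - \frac{17}{2} = - \frac{31}{2} \approx -15.5$)
$X{\left(T \right)} = 5$ ($X{\left(T \right)} = 6 + \left(- \frac{5}{5} + \frac{0}{T}\right) = 6 + \left(\left(-5\right) \frac{1}{5} + 0\right) = 6 + \left(-1 + 0\right) = 6 - 1 = 5$)
$300 X{\left(G \right)} + F{\left(-37 \right)} = 300 \cdot 5 + \frac{1}{2 \left(-37\right)} = 1500 + \frac{1}{2} \left(- \frac{1}{37}\right) = 1500 - \frac{1}{74} = \frac{110999}{74}$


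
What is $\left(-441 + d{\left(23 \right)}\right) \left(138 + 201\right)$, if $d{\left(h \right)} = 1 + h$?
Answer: $-141363$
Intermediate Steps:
$\left(-441 + d{\left(23 \right)}\right) \left(138 + 201\right) = \left(-441 + \left(1 + 23\right)\right) \left(138 + 201\right) = \left(-441 + 24\right) 339 = \left(-417\right) 339 = -141363$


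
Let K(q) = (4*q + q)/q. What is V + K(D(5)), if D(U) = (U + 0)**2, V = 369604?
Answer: 369609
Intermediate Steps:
D(U) = U**2
K(q) = 5 (K(q) = (5*q)/q = 5)
V + K(D(5)) = 369604 + 5 = 369609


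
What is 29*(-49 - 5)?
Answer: -1566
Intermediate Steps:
29*(-49 - 5) = 29*(-54) = -1566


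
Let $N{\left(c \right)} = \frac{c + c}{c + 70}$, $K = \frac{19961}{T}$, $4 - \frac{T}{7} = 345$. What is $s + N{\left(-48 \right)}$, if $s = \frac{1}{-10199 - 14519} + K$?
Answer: $- \frac{750861073}{59001866} \approx -12.726$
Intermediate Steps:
$T = -2387$ ($T = 28 - 2415 = -2387$)
$K = - \frac{19961}{2387}$ ($K = \frac{19961}{-2387} = 19961 \left(- \frac{1}{2387}\right) = - \frac{19961}{2387} \approx -8.3624$)
$s = - \frac{493398385}{59001866}$ ($s = \frac{1}{-10199 - 14519} - \frac{19961}{2387} = \frac{1}{-24718} - \frac{19961}{2387} = - \frac{1}{24718} - \frac{19961}{2387} = - \frac{493398385}{59001866} \approx -8.3624$)
$N{\left(c \right)} = \frac{2 c}{70 + c}$
$s + N{\left(-48 \right)} = - \frac{493398385}{59001866} + 2 \left(-48\right) \frac{1}{70 - 48} = - \frac{493398385}{59001866} + 2 \left(-48\right) \frac{1}{22} = - \frac{493398385}{59001866} - \frac{48}{11} = - \frac{750861073}{59001866}$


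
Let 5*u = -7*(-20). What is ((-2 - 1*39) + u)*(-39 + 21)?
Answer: 234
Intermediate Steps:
u = 28 (u = (-7*(-20))/5 = (⅕)*140 = 28)
((-2 - 1*39) + u)*(-39 + 21) = ((-2 - 1*39) + 28)*(-39 + 21) = ((-2 - 39) + 28)*(-18) = (-41 + 28)*(-18) = -13*(-18) = 234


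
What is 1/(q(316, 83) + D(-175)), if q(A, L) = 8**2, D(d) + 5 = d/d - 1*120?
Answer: -1/60 ≈ -0.016667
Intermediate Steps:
D(d) = -124 (D(d) = -5 + (d/d - 1*120) = -5 + (1 - 120) = -5 - 119 = -124)
q(A, L) = 64
1/(q(316, 83) + D(-175)) = 1/(64 - 124) = 1/(-60) = -1/60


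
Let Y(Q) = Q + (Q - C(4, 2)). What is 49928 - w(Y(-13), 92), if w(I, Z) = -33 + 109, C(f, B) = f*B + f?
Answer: 49852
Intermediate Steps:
C(f, B) = f + B*f (C(f, B) = B*f + f = f + B*f)
Y(Q) = -12 + 2*Q (Y(Q) = Q + (Q - 4*(1 + 2)) = Q + (Q - 4*3) = Q + (Q - 1*12) = Q + (Q - 12) = Q + (-12 + Q) = -12 + 2*Q)
w(I, Z) = 76
49928 - w(Y(-13), 92) = 49928 - 1*76 = 49928 - 76 = 49852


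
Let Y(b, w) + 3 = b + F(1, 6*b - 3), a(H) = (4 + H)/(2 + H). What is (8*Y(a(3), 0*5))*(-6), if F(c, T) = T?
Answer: -912/5 ≈ -182.40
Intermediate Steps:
a(H) = (4 + H)/(2 + H)
Y(b, w) = -6 + 7*b (Y(b, w) = -3 + (b + (6*b - 3)) = -3 + (b + (-3 + 6*b)) = -3 + (-3 + 7*b) = -6 + 7*b)
(8*Y(a(3), 0*5))*(-6) = (8*(-6 + 7*((4 + 3)/(2 + 3))))*(-6) = (8*(-6 + 7*(7/5)))*(-6) = (8*(-6 + 49/5))*(-6) = (8*(19/5))*(-6) = (152/5)*(-6) = -912/5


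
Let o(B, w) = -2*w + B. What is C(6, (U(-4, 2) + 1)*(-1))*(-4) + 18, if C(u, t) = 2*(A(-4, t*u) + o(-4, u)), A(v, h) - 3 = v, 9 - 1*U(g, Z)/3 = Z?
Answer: 154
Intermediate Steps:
U(g, Z) = 27 - 3*Z
o(B, w) = B - 2*w
A(v, h) = 3 + v
C(u, t) = -10 - 4*u (C(u, t) = 2*((3 - 4) + (-4 - 2*u)) = 2*(-1 + (-4 - 2*u)) = 2*(-5 - 2*u) = -10 - 4*u)
C(6, (U(-4, 2) + 1)*(-1))*(-4) + 18 = (-10 - 4*6)*(-4) + 18 = (-10 - 24)*(-4) + 18 = -34*(-4) + 18 = 136 + 18 = 154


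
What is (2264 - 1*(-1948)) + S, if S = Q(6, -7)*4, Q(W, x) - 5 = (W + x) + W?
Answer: 4252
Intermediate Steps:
Q(W, x) = 5 + x + 2*W (Q(W, x) = 5 + ((W + x) + W) = 5 + (x + 2*W) = 5 + x + 2*W)
S = 40 (S = (5 - 7 + 2*6)*4 = (5 - 7 + 12)*4 = 10*4 = 40)
(2264 - 1*(-1948)) + S = (2264 - 1*(-1948)) + 40 = (2264 + 1948) + 40 = 4212 + 40 = 4252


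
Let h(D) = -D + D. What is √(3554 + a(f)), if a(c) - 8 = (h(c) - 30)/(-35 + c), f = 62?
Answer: 4*√2003/3 ≈ 59.673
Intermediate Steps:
h(D) = 0
a(c) = 8 - 30/(-35 + c) (a(c) = 8 + (0 - 30)/(-35 + c) = 8 - 30/(-35 + c))
√(3554 + a(f)) = √(3554 + 2*(-155 + 4*62)/(-35 + 62)) = √(3554 + 2*(-155 + 248)/27) = √(3554 + 2*(1/27)*93) = √(3554 + 62/9) = √(32048/9) = 4*√2003/3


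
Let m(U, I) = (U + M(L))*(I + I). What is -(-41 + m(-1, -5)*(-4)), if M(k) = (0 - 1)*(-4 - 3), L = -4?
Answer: -199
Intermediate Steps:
M(k) = 7 (M(k) = -1*(-7) = 7)
m(U, I) = 2*I*(7 + U) (m(U, I) = (U + 7)*(I + I) = (7 + U)*(2*I) = 2*I*(7 + U))
-(-41 + m(-1, -5)*(-4)) = -(-41 + (2*(-5)*(7 - 1))*(-4)) = -(-41 + (2*(-5)*6)*(-4)) = -(-41 - 60*(-4)) = -(-41 + 240) = -1*199 = -199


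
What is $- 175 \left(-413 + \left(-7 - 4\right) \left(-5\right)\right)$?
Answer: $62650$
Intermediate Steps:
$- 175 \left(-413 + \left(-7 - 4\right) \left(-5\right)\right) = - 175 \left(-413 - -55\right) = - 175 \left(-413 + 55\right) = \left(-175\right) \left(-358\right) = 62650$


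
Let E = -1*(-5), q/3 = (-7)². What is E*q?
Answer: 735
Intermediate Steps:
q = 147 (q = 3*(-7)² = 3*49 = 147)
E = 5
E*q = 5*147 = 735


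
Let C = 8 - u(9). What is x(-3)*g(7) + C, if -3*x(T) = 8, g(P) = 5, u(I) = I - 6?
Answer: -25/3 ≈ -8.3333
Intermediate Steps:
u(I) = -6 + I
x(T) = -8/3 (x(T) = -⅓*8 = -8/3)
C = 5 (C = 8 - (-6 + 9) = 8 - 1*3 = 8 - 3 = 5)
x(-3)*g(7) + C = -8/3*5 + 5 = -40/3 + 5 = -25/3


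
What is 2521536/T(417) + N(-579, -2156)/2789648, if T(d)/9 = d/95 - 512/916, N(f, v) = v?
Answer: 12752414401057259/174352302588 ≈ 73142.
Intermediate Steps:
T(d) = -1152/229 + 9*d/95 (T(d) = 9*(d/95 - 512/916) = 9*(d*(1/95) - 512*1/916) = 9*(d/95 - 128/229) = 9*(-128/229 + d/95) = -1152/229 + 9*d/95)
2521536/T(417) + N(-579, -2156)/2789648 = 2521536/(-1152/229 + (9/95)*417) - 2156/2789648 = 2521536/(-1152/229 + 3753/95) - 2156*1/2789648 = 2521536/(749997/21755) - 539/697412 = 2521536*(21755/749997) - 539/697412 = 18285338560/249999 - 539/697412 = 12752414401057259/174352302588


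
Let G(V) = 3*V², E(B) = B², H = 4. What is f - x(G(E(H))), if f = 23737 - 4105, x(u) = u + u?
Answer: 18096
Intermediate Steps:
x(u) = 2*u
f = 19632
f - x(G(E(H))) = 19632 - 2*3*(4²)² = 19632 - 2*3*16² = 19632 - 2*3*256 = 19632 - 2*768 = 19632 - 1*1536 = 19632 - 1536 = 18096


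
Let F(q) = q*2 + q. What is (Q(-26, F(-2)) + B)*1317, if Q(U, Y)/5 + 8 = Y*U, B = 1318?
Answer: 2710386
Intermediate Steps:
F(q) = 3*q (F(q) = 2*q + q = 3*q)
Q(U, Y) = -40 + 5*U*Y (Q(U, Y) = -40 + 5*(Y*U) = -40 + 5*(U*Y) = -40 + 5*U*Y)
(Q(-26, F(-2)) + B)*1317 = ((-40 + 5*(-26)*(3*(-2))) + 1318)*1317 = ((-40 + 5*(-26)*(-6)) + 1318)*1317 = ((-40 + 780) + 1318)*1317 = (740 + 1318)*1317 = 2058*1317 = 2710386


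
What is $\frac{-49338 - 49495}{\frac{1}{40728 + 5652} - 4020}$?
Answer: $\frac{4583874540}{186447599} \approx 24.585$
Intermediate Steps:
$\frac{-49338 - 49495}{\frac{1}{40728 + 5652} - 4020} = - \frac{98833}{\frac{1}{46380} - 4020} = - \frac{98833}{- \frac{186447599}{46380}} = \left(-98833\right) \left(- \frac{46380}{186447599}\right) = \frac{4583874540}{186447599}$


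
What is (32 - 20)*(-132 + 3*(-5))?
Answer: -1764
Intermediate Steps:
(32 - 20)*(-132 + 3*(-5)) = 12*(-132 - 15) = 12*(-147) = -1764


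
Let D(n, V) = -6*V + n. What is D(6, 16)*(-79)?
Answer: 7110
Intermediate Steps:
D(n, V) = n - 6*V
D(6, 16)*(-79) = (6 - 6*16)*(-79) = (6 - 96)*(-79) = -90*(-79) = 7110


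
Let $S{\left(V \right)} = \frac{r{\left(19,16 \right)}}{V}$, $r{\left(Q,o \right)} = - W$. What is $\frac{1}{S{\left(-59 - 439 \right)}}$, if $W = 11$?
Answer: $\frac{498}{11} \approx 45.273$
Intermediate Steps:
$r{\left(Q,o \right)} = -11$ ($r{\left(Q,o \right)} = \left(-1\right) 11 = -11$)
$S{\left(V \right)} = - \frac{11}{V}$
$\frac{1}{S{\left(-59 - 439 \right)}} = \frac{1}{\left(-11\right) \frac{1}{-59 - 439}} = \frac{1}{\left(-11\right) \frac{1}{-498}} = \frac{1}{\left(-11\right) \left(- \frac{1}{498}\right)} = \frac{1}{\frac{11}{498}} = \frac{498}{11}$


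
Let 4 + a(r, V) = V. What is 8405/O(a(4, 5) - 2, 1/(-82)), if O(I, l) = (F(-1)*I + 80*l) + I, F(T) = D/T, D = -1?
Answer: -344605/122 ≈ -2824.6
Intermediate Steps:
a(r, V) = -4 + V
F(T) = -1/T
O(I, l) = 2*I + 80*l (O(I, l) = ((-1/(-1))*I + 80*l) + I = ((-1*(-1))*I + 80*l) + I = (1*I + 80*l) + I = (I + 80*l) + I = 2*I + 80*l)
8405/O(a(4, 5) - 2, 1/(-82)) = 8405/(2*((-4 + 5) - 2) + 80/(-82)) = 8405/(2*(1 - 2) + 80*(-1/82)) = 8405/(2*(-1) - 40/41) = 8405/(-2 - 40/41) = 8405/(-122/41) = 8405*(-41/122) = -344605/122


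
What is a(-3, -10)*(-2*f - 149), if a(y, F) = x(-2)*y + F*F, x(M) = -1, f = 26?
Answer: -20703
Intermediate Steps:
a(y, F) = F² - y (a(y, F) = -y + F*F = -y + F² = F² - y)
a(-3, -10)*(-2*f - 149) = ((-10)² - 1*(-3))*(-2*26 - 149) = (100 + 3)*(-52 - 149) = 103*(-201) = -20703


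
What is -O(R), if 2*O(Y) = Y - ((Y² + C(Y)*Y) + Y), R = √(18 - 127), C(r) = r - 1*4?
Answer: -109 - 2*I*√109 ≈ -109.0 - 20.881*I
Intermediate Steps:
C(r) = -4 + r (C(r) = r - 4 = -4 + r)
R = I*√109 (R = √(-109) = I*√109 ≈ 10.44*I)
O(Y) = -Y²/2 - Y*(-4 + Y)/2 (O(Y) = (Y - ((Y² + (-4 + Y)*Y) + Y))/2 = (Y - ((Y² + Y*(-4 + Y)) + Y))/2 = (Y - (Y + Y² + Y*(-4 + Y)))/2 = (Y + (-Y - Y² - Y*(-4 + Y)))/2 = (-Y² - Y*(-4 + Y))/2 = -Y²/2 - Y*(-4 + Y)/2)
-O(R) = -I*√109*(2 - I*√109)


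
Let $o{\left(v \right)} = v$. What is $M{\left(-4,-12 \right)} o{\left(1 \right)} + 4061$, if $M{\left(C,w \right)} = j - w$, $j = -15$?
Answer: $4058$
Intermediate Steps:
$M{\left(C,w \right)} = -15 - w$
$M{\left(-4,-12 \right)} o{\left(1 \right)} + 4061 = \left(-15 - -12\right) 1 + 4061 = \left(-15 + 12\right) 1 + 4061 = \left(-3\right) 1 + 4061 = -3 + 4061 = 4058$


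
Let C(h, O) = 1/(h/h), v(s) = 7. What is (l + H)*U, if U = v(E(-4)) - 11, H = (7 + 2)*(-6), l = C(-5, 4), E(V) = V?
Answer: 212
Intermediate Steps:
C(h, O) = 1 (C(h, O) = 1/1 = 1)
l = 1
H = -54 (H = 9*(-6) = -54)
U = -4 (U = 7 - 11 = -4)
(l + H)*U = (1 - 54)*(-4) = -53*(-4) = 212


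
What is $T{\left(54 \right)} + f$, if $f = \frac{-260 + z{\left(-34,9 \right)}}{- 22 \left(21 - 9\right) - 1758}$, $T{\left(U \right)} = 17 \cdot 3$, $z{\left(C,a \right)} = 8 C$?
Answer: $\frac{51827}{1011} \approx 51.263$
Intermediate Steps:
$T{\left(U \right)} = 51$
$f = \frac{266}{1011}$ ($f = \frac{-260 + 8 \left(-34\right)}{- 22 \left(21 - 9\right) - 1758} = \frac{-260 - 272}{\left(-22\right) 12 - 1758} = - \frac{532}{-264 - 1758} = - \frac{532}{-2022} = \left(-532\right) \left(- \frac{1}{2022}\right) = \frac{266}{1011} \approx 0.26311$)
$T{\left(54 \right)} + f = 51 + \frac{266}{1011} = \frac{51827}{1011}$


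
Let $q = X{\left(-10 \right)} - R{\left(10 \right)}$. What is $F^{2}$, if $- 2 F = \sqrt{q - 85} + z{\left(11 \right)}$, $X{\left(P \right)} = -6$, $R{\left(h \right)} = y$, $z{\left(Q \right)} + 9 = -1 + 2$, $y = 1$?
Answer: $\left(4 - i \sqrt{23}\right)^{2} \approx -7.0 - 38.367 i$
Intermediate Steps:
$z{\left(Q \right)} = -8$ ($z{\left(Q \right)} = -9 + \left(-1 + 2\right) = -9 + 1 = -8$)
$R{\left(h \right)} = 1$
$q = -7$ ($q = -6 - 1 = -7$)
$F = 4 - i \sqrt{23}$ ($F = - \frac{\sqrt{-7 - 85} - 8}{2} = - \frac{\sqrt{-92} - 8}{2} = - \frac{2 i \sqrt{23} - 8}{2} = - \frac{-8 + 2 i \sqrt{23}}{2} = 4 - i \sqrt{23} \approx 4.0 - 4.7958 i$)
$F^{2} = \left(4 - i \sqrt{23}\right)^{2}$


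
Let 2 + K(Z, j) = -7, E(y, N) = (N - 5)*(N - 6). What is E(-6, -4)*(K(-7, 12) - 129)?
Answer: -12420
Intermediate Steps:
E(y, N) = (-6 + N)*(-5 + N) (E(y, N) = (-5 + N)*(-6 + N) = (-6 + N)*(-5 + N))
K(Z, j) = -9 (K(Z, j) = -2 - 7 = -9)
E(-6, -4)*(K(-7, 12) - 129) = (30 + (-4)² - 11*(-4))*(-9 - 129) = (30 + 16 + 44)*(-138) = 90*(-138) = -12420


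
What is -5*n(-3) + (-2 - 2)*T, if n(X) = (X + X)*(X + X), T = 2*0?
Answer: -180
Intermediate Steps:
T = 0
n(X) = 4*X² (n(X) = (2*X)*(2*X) = 4*X²)
-5*n(-3) + (-2 - 2)*T = -20*(-3)² + (-2 - 2)*0 = -20*9 - 4*0 = -5*36 + 0 = -180 + 0 = -180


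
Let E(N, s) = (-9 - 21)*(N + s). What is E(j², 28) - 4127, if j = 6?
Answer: -6047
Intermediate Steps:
E(N, s) = -30*N - 30*s (E(N, s) = -30*(N + s) = -30*N - 30*s)
E(j², 28) - 4127 = (-30*6² - 30*28) - 4127 = (-30*36 - 840) - 4127 = (-1080 - 840) - 4127 = -1920 - 4127 = -6047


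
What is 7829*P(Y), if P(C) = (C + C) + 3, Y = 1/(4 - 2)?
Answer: 31316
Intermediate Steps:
Y = ½ (Y = 1/2 = ½ ≈ 0.50000)
P(C) = 3 + 2*C (P(C) = 2*C + 3 = 3 + 2*C)
7829*P(Y) = 7829*(3 + 2*(½)) = 7829*(3 + 1) = 7829*4 = 31316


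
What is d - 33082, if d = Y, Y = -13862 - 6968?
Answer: -53912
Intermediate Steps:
Y = -20830
d = -20830
d - 33082 = -20830 - 33082 = -53912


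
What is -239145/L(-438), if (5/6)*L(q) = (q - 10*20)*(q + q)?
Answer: -398575/1117776 ≈ -0.35658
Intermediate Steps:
L(q) = 12*q*(-200 + q)/5 (L(q) = 6*((q - 10*20)*(q + q))/5 = 6*((q - 200)*(2*q))/5 = 6*((-200 + q)*(2*q))/5 = 6*(2*q*(-200 + q))/5 = 12*q*(-200 + q)/5)
-239145/L(-438) = -239145*(-5/(5256*(-200 - 438))) = -239145/((12/5)*(-438)*(-638)) = -239145/3353328/5 = -239145*5/3353328 = -398575/1117776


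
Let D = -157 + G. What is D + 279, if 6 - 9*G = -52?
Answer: 1156/9 ≈ 128.44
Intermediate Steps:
G = 58/9 (G = 2/3 - 1/9*(-52) = 2/3 + 52/9 = 58/9 ≈ 6.4444)
D = -1355/9 (D = -157 + 58/9 = -1355/9 ≈ -150.56)
D + 279 = -1355/9 + 279 = 1156/9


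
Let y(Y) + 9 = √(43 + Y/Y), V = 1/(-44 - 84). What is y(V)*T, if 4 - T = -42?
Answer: -414 + 92*√11 ≈ -108.87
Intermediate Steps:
T = 46 (T = 4 - 1*(-42) = 4 + 42 = 46)
V = -1/128 (V = 1/(-128) = -1/128 ≈ -0.0078125)
y(Y) = -9 + 2*√11 (y(Y) = -9 + √(43 + Y/Y) = -9 + √(43 + 1) = -9 + √44 = -9 + 2*√11)
y(V)*T = (-9 + 2*√11)*46 = -414 + 92*√11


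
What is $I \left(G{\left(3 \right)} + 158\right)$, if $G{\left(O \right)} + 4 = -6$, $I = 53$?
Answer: $7844$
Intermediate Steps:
$G{\left(O \right)} = -10$ ($G{\left(O \right)} = -4 - 6 = -10$)
$I \left(G{\left(3 \right)} + 158\right) = 53 \left(-10 + 158\right) = 53 \cdot 148 = 7844$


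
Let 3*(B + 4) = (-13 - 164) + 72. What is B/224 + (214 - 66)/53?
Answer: 31085/11872 ≈ 2.6183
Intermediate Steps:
B = -39 (B = -4 + ((-13 - 164) + 72)/3 = -4 + (-177 + 72)/3 = -4 + (1/3)*(-105) = -4 - 35 = -39)
B/224 + (214 - 66)/53 = -39/224 + (214 - 66)/53 = -39*1/224 + 148*(1/53) = -39/224 + 148/53 = 31085/11872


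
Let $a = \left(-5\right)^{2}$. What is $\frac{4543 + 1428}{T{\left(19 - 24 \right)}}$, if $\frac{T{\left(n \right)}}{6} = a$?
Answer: $\frac{5971}{150} \approx 39.807$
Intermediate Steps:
$a = 25$
$T{\left(n \right)} = 150$ ($T{\left(n \right)} = 6 \cdot 25 = 150$)
$\frac{4543 + 1428}{T{\left(19 - 24 \right)}} = \frac{4543 + 1428}{150} = 5971 \cdot \frac{1}{150} = \frac{5971}{150}$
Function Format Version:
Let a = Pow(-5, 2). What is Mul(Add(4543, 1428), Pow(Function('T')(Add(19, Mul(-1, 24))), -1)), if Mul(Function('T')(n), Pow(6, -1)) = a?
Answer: Rational(5971, 150) ≈ 39.807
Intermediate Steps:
a = 25
Function('T')(n) = 150 (Function('T')(n) = Mul(6, 25) = 150)
Mul(Add(4543, 1428), Pow(Function('T')(Add(19, Mul(-1, 24))), -1)) = Mul(Add(4543, 1428), Pow(150, -1)) = Mul(5971, Rational(1, 150)) = Rational(5971, 150)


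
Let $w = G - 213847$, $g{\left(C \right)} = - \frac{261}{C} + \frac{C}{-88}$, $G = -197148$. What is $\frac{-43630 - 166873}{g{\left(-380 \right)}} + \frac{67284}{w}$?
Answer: $- \frac{361636952075864}{8598426395} \approx -42059.0$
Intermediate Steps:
$g{\left(C \right)} = - \frac{261}{C} - \frac{C}{88}$ ($g{\left(C \right)} = - \frac{261}{C} + C \left(- \frac{1}{88}\right) = - \frac{261}{C} - \frac{C}{88}$)
$w = -410995$ ($w = -197148 - 213847 = -410995$)
$\frac{-43630 - 166873}{g{\left(-380 \right)}} + \frac{67284}{w} = \frac{-43630 - 166873}{- \frac{261}{-380} - - \frac{95}{22}} + \frac{67284}{-410995} = \frac{-43630 - 166873}{\left(-261\right) \left(- \frac{1}{380}\right) + \frac{95}{22}} + 67284 \left(- \frac{1}{410995}\right) = - \frac{210503}{\frac{261}{380} + \frac{95}{22}} - \frac{67284}{410995} = - \frac{210503}{\frac{20921}{4180}} - \frac{67284}{410995} = \left(-210503\right) \frac{4180}{20921} - \frac{67284}{410995} = - \frac{879902540}{20921} - \frac{67284}{410995} = - \frac{361636952075864}{8598426395}$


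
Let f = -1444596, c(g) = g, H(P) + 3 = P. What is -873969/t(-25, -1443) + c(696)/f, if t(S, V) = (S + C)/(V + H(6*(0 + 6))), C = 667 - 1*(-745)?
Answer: 148347524198624/166971221 ≈ 8.8846e+5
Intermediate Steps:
H(P) = -3 + P
C = 1412 (C = 667 + 745 = 1412)
t(S, V) = (1412 + S)/(33 + V) (t(S, V) = (S + 1412)/(V + (-3 + 6*(0 + 6))) = (1412 + S)/(V + (-3 + 6*6)) = (1412 + S)/(V + (-3 + 36)) = (1412 + S)/(V + 33) = (1412 + S)/(33 + V))
-873969/t(-25, -1443) + c(696)/f = -873969*(33 - 1443)/(1412 - 25) + 696/(-1444596) = -873969/(1387/(-1410)) + 696*(-1/1444596) = -873969/((-1/1410*1387)) - 58/120383 = -873969/(-1387/1410) - 58/120383 = -873969*(-1410/1387) - 58/120383 = 1232296290/1387 - 58/120383 = 148347524198624/166971221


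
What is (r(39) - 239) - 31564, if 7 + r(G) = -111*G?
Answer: -36139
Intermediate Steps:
r(G) = -7 - 111*G
(r(39) - 239) - 31564 = ((-7 - 111*39) - 239) - 31564 = ((-7 - 4329) - 239) - 31564 = (-4336 - 239) - 31564 = -4575 - 31564 = -36139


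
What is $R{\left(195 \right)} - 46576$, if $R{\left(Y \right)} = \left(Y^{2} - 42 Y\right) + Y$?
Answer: $-16546$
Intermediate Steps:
$R{\left(Y \right)} = Y^{2} - 41 Y$
$R{\left(195 \right)} - 46576 = 195 \left(-41 + 195\right) - 46576 = 195 \cdot 154 - 46576 = 30030 - 46576 = -16546$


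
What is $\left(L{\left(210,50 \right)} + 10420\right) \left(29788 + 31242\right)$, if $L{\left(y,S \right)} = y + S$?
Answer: $651800400$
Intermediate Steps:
$L{\left(y,S \right)} = S + y$
$\left(L{\left(210,50 \right)} + 10420\right) \left(29788 + 31242\right) = \left(\left(50 + 210\right) + 10420\right) \left(29788 + 31242\right) = \left(260 + 10420\right) 61030 = 10680 \cdot 61030 = 651800400$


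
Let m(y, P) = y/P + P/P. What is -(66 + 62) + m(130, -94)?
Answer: -6034/47 ≈ -128.38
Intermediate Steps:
m(y, P) = 1 + y/P (m(y, P) = y/P + 1 = 1 + y/P)
-(66 + 62) + m(130, -94) = -(66 + 62) + (-94 + 130)/(-94) = -1*128 - 1/94*36 = -128 - 18/47 = -6034/47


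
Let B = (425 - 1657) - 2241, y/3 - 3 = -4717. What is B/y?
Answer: 3473/14142 ≈ 0.24558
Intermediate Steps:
y = -14142 (y = 9 + 3*(-4717) = 9 - 14151 = -14142)
B = -3473 (B = -1232 - 2241 = -3473)
B/y = -3473/(-14142) = -3473*(-1/14142) = 3473/14142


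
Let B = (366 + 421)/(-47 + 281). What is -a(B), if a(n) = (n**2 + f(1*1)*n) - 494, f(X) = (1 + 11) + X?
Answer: 24036041/54756 ≈ 438.97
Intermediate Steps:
B = 787/234 ≈ 3.3632
f(X) = 12 + X
a(n) = -494 + n**2 + 13*n (a(n) = (n**2 + (12 + 1*1)*n) - 494 = (n**2 + (12 + 1)*n) - 494 = (n**2 + 13*n) - 494 = -494 + n**2 + 13*n)
-a(B) = -(-494 + (787/234)**2 + 13*(787/234)) = -(-494 + 619369/54756 + 787/18) = -1*(-24036041/54756) = 24036041/54756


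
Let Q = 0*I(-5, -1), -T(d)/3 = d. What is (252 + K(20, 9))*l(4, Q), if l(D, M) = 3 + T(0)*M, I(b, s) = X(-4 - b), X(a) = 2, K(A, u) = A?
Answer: 816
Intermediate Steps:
I(b, s) = 2
T(d) = -3*d
Q = 0 (Q = 0*2 = 0)
l(D, M) = 3 (l(D, M) = 3 + (-3*0)*M = 3 + 0*M = 3 + 0 = 3)
(252 + K(20, 9))*l(4, Q) = (252 + 20)*3 = 272*3 = 816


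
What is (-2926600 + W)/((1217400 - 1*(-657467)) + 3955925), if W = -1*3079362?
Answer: -3002981/2915396 ≈ -1.0300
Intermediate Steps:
W = -3079362
(-2926600 + W)/((1217400 - 1*(-657467)) + 3955925) = (-2926600 - 3079362)/((1217400 - 1*(-657467)) + 3955925) = -6005962/((1217400 + 657467) + 3955925) = -6005962/(1874867 + 3955925) = -6005962/5830792 = -6005962*1/5830792 = -3002981/2915396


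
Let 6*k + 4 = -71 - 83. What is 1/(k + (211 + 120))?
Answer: 3/914 ≈ 0.0032823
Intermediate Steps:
k = -79/3 (k = -2/3 + (-71 - 83)/6 = -2/3 + (1/6)*(-154) = -2/3 - 77/3 = -79/3 ≈ -26.333)
1/(k + (211 + 120)) = 1/(-79/3 + (211 + 120)) = 1/(-79/3 + 331) = 1/(914/3) = 3/914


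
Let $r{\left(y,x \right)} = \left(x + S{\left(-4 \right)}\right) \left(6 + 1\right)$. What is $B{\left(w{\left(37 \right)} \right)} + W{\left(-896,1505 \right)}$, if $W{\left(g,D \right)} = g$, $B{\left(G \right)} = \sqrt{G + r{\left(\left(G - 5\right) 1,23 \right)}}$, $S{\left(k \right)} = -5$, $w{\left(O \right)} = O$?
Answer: $-896 + \sqrt{163} \approx -883.23$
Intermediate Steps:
$r{\left(y,x \right)} = -35 + 7 x$ ($r{\left(y,x \right)} = \left(x - 5\right) \left(6 + 1\right) = \left(-5 + x\right) 7 = -35 + 7 x$)
$B{\left(G \right)} = \sqrt{126 + G}$ ($B{\left(G \right)} = \sqrt{G + \left(-35 + 7 \cdot 23\right)} = \sqrt{G + \left(-35 + 161\right)} = \sqrt{G + 126} = \sqrt{126 + G}$)
$B{\left(w{\left(37 \right)} \right)} + W{\left(-896,1505 \right)} = \sqrt{126 + 37} - 896 = \sqrt{163} - 896 = -896 + \sqrt{163}$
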